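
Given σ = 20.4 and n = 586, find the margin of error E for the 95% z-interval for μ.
Margin of error = 1.65

Margin of error = z* · σ/√n
= 1.960 · 20.4/√586
= 1.960 · 20.4/24.2074
= 1.65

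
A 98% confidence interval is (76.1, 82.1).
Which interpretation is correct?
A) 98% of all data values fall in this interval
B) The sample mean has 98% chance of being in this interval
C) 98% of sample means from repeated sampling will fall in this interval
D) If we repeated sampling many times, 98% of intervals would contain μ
D

A) Wrong — a CI is about the parameter μ, not individual data values.
B) Wrong — x̄ is observed and sits in the interval by construction.
C) Wrong — coverage applies to intervals containing μ, not to future x̄ values.
D) Correct — this is the frequentist long-run coverage interpretation.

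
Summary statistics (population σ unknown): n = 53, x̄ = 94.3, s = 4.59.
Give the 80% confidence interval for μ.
(93.48, 95.12)

t-interval (σ unknown):
df = n - 1 = 52
t* = 1.298 for 80% confidence

Margin of error = t* · s/√n = 1.298 · 4.59/√53 = 0.82

CI: (93.48, 95.12)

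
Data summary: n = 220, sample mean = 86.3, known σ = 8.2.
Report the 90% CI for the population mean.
(85.39, 87.21)

z-interval (σ known):
z* = 1.645 for 90% confidence

Margin of error = z* · σ/√n = 1.645 · 8.2/√220 = 0.91

CI: (86.3 - 0.91, 86.3 + 0.91) = (85.39, 87.21)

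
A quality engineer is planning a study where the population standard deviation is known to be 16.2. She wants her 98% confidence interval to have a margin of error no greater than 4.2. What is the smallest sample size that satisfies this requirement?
n ≥ 81

For margin E ≤ 4.2:
n ≥ (z* · σ / E)²
n ≥ (2.326 · 16.2 / 4.2)²
n ≥ 80.49

Minimum n = 81 (rounding up)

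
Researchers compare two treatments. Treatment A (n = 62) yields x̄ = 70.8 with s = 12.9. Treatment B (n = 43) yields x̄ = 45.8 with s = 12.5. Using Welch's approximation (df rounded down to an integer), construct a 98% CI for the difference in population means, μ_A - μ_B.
(19.05, 30.95)

Difference: x̄₁ - x̄₂ = 25.00
SE = √(s₁²/n₁ + s₂²/n₂) = √(12.9²/62 + 12.5²/43) = 2.5135
df = 92.29 → 92 (Welch–Satterthwaite, rounded down)
t* = 2.368

CI: 25.00 ± 2.368 · 2.5135 = 25.00 ± 5.95 = (19.05, 30.95)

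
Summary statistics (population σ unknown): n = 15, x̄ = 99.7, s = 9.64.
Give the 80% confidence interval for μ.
(96.35, 103.05)

t-interval (σ unknown):
df = n - 1 = 14
t* = 1.345 for 80% confidence

Margin of error = t* · s/√n = 1.345 · 9.64/√15 = 3.35

CI: (96.35, 103.05)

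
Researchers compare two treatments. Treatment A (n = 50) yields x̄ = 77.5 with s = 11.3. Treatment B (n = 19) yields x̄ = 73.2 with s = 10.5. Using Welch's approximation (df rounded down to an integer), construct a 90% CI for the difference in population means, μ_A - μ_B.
(-0.59, 9.19)

Difference: x̄₁ - x̄₂ = 4.30
SE = √(s₁²/n₁ + s₂²/n₂) = √(11.3²/50 + 10.5²/19) = 2.8907
df = 34.85 → 34 (Welch–Satterthwaite, rounded down)
t* = 1.691

CI: 4.30 ± 1.691 · 2.8907 = 4.30 ± 4.89 = (-0.59, 9.19)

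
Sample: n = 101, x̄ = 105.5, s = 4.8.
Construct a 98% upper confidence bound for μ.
μ ≤ 106.49

Upper bound (one-sided):
t* = 2.081 (one-sided for 98%)
Upper bound = x̄ + t* · s/√n = 105.5 + 2.081 · 4.8/√101 = 106.49

We are 98% confident that μ ≤ 106.49.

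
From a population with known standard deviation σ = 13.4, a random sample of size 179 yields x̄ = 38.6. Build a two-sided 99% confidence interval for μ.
(36.02, 41.18)

z-interval (σ known):
z* = 2.576 for 99% confidence

Margin of error = z* · σ/√n = 2.576 · 13.4/√179 = 2.58

CI: (38.6 - 2.58, 38.6 + 2.58) = (36.02, 41.18)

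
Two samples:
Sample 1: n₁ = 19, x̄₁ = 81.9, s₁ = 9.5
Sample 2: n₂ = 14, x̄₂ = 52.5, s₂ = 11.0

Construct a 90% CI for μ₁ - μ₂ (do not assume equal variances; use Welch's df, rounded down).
(23.15, 35.65)

Difference: x̄₁ - x̄₂ = 29.40
SE = √(s₁²/n₁ + s₂²/n₂) = √(9.5²/19 + 11.0²/14) = 3.6596
df = 25.63 → 25 (Welch–Satterthwaite, rounded down)
t* = 1.708

CI: 29.40 ± 1.708 · 3.6596 = 29.40 ± 6.25 = (23.15, 35.65)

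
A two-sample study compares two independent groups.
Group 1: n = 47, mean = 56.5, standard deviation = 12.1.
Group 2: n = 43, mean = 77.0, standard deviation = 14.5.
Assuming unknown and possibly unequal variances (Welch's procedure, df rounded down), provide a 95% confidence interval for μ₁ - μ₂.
(-26.13, -14.87)

Difference: x̄₁ - x̄₂ = -20.50
SE = √(s₁²/n₁ + s₂²/n₂) = √(12.1²/47 + 14.5²/43) = 2.8292
df = 82.13 → 82 (Welch–Satterthwaite, rounded down)
t* = 1.989

CI: -20.50 ± 1.989 · 2.8292 = -20.50 ± 5.63 = (-26.13, -14.87)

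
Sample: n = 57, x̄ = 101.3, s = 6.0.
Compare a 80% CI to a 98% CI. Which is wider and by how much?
98% CI is wider by 1.75

df = 56
80% CI: t* = 1.297, (100.27, 102.33), width = 2 · t* · s/√n = 2.06
98% CI: t* = 2.395, (99.40, 103.20), width = 2 · t* · s/√n = 3.81

The 98% CI is wider by 3.81 - 2.06 = 1.75.
Higher confidence requires a wider interval.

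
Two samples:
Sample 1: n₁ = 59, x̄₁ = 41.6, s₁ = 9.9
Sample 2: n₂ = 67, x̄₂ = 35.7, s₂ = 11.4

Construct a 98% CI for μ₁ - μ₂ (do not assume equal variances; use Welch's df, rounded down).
(1.43, 10.37)

Difference: x̄₁ - x̄₂ = 5.90
SE = √(s₁²/n₁ + s₂²/n₂) = √(9.9²/59 + 11.4²/67) = 1.8976
df = 123.98 → 123 (Welch–Satterthwaite, rounded down)
t* = 2.357

CI: 5.90 ± 2.357 · 1.8976 = 5.90 ± 4.47 = (1.43, 10.37)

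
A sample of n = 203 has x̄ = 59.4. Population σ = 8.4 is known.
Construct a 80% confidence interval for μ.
(58.64, 60.16)

z-interval (σ known):
z* = 1.282 for 80% confidence

Margin of error = z* · σ/√n = 1.282 · 8.4/√203 = 0.76

CI: (59.4 - 0.76, 59.4 + 0.76) = (58.64, 60.16)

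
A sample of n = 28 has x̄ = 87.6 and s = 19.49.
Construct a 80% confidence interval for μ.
(82.76, 92.44)

t-interval (σ unknown):
df = n - 1 = 27
t* = 1.314 for 80% confidence

Margin of error = t* · s/√n = 1.314 · 19.49/√28 = 4.84

CI: (82.76, 92.44)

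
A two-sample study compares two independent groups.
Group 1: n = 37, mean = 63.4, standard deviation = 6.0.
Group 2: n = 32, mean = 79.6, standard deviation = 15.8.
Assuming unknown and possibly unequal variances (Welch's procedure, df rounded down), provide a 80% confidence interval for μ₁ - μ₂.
(-20.06, -12.34)

Difference: x̄₁ - x̄₂ = -16.20
SE = √(s₁²/n₁ + s₂²/n₂) = √(6.0²/37 + 15.8²/32) = 2.9621
df = 38.70 → 38 (Welch–Satterthwaite, rounded down)
t* = 1.304

CI: -16.20 ± 1.304 · 2.9621 = -16.20 ± 3.86 = (-20.06, -12.34)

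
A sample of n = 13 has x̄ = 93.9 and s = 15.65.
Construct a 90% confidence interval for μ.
(86.17, 101.63)

t-interval (σ unknown):
df = n - 1 = 12
t* = 1.782 for 90% confidence

Margin of error = t* · s/√n = 1.782 · 15.65/√13 = 7.73

CI: (86.17, 101.63)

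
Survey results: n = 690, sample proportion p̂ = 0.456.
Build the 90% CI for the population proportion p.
(0.425, 0.487)

Proportion CI:
SE = √(p̂(1-p̂)/n) = √(0.456 · 0.544 / 690) = 0.01896

z* = 1.645
Margin = z* · SE = 1.645 · 0.01896 = 0.0312

CI: 0.456 ± 0.0312 = (0.425, 0.487)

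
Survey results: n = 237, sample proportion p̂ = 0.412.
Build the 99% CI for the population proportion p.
(0.330, 0.494)

Proportion CI:
SE = √(p̂(1-p̂)/n) = √(0.412 · 0.588 / 237) = 0.03197

z* = 2.576
Margin = z* · SE = 2.576 · 0.03197 = 0.0824

CI: 0.412 ± 0.0824 = (0.330, 0.494)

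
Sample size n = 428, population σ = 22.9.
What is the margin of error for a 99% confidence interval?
Margin of error = 2.85

Margin of error = z* · σ/√n
= 2.576 · 22.9/√428
= 2.576 · 22.9/20.6882
= 2.85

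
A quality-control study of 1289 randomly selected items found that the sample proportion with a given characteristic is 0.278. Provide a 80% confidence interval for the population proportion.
(0.262, 0.294)

Proportion CI:
SE = √(p̂(1-p̂)/n) = √(0.278 · 0.722 / 1289) = 0.01248

z* = 1.282
Margin = z* · SE = 1.282 · 0.01248 = 0.0160

CI: 0.278 ± 0.0160 = (0.262, 0.294)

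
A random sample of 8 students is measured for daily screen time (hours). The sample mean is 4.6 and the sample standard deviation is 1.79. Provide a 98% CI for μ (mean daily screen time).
(2.70, 6.50)

t-interval (σ unknown):
df = n - 1 = 7
t* = 2.998 for 98% confidence

Margin of error = t* · s/√n = 2.998 · 1.79/√8 = 1.90

CI: (2.70, 6.50)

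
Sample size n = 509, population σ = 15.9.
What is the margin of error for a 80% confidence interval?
Margin of error = 0.90

Margin of error = z* · σ/√n
= 1.282 · 15.9/√509
= 1.282 · 15.9/22.5610
= 0.90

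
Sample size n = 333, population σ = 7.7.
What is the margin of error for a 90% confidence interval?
Margin of error = 0.69

Margin of error = z* · σ/√n
= 1.645 · 7.7/√333
= 1.645 · 7.7/18.2483
= 0.69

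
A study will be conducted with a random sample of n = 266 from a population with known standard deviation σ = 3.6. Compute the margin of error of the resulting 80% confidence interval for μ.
Margin of error = 0.28

Margin of error = z* · σ/√n
= 1.282 · 3.6/√266
= 1.282 · 3.6/16.3095
= 0.28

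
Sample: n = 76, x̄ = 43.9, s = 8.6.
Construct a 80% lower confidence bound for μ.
μ ≥ 43.07

Lower bound (one-sided):
t* = 0.846 (one-sided for 80%)
Lower bound = x̄ - t* · s/√n = 43.9 - 0.846 · 8.6/√76 = 43.07

We are 80% confident that μ ≥ 43.07.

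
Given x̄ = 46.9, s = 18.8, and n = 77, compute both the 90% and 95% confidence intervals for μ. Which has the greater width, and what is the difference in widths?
95% CI is wider by 1.41

df = 76
90% CI: t* = 1.665, (43.33, 50.47), width = 2 · t* · s/√n = 7.13
95% CI: t* = 1.992, (42.63, 51.17), width = 2 · t* · s/√n = 8.54

The 95% CI is wider by 8.54 - 7.13 = 1.41.
Higher confidence requires a wider interval.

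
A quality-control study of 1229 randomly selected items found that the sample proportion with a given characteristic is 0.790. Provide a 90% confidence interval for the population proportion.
(0.771, 0.809)

Proportion CI:
SE = √(p̂(1-p̂)/n) = √(0.790 · 0.210 / 1229) = 0.01162

z* = 1.645
Margin = z* · SE = 1.645 · 0.01162 = 0.0191

CI: 0.790 ± 0.0191 = (0.771, 0.809)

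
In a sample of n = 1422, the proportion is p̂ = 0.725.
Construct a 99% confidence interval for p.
(0.694, 0.756)

Proportion CI:
SE = √(p̂(1-p̂)/n) = √(0.725 · 0.275 / 1422) = 0.01184

z* = 2.576
Margin = z* · SE = 2.576 · 0.01184 = 0.0305

CI: 0.725 ± 0.0305 = (0.694, 0.756)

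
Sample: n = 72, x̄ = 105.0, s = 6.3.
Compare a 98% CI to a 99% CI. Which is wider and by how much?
99% CI is wider by 0.40

df = 71
98% CI: t* = 2.380, (103.23, 106.77), width = 2 · t* · s/√n = 3.53
99% CI: t* = 2.647, (103.03, 106.97), width = 2 · t* · s/√n = 3.93

The 99% CI is wider by 3.93 - 3.53 = 0.40.
Higher confidence requires a wider interval.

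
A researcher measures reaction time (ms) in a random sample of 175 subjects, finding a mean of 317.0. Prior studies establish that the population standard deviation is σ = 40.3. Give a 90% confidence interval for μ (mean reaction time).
(311.99, 322.01)

z-interval (σ known):
z* = 1.645 for 90% confidence

Margin of error = z* · σ/√n = 1.645 · 40.3/√175 = 5.01

CI: (317.0 - 5.01, 317.0 + 5.01) = (311.99, 322.01)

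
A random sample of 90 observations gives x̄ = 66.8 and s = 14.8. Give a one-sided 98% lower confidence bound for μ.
μ ≥ 63.55

Lower bound (one-sided):
t* = 2.084 (one-sided for 98%)
Lower bound = x̄ - t* · s/√n = 66.8 - 2.084 · 14.8/√90 = 63.55

We are 98% confident that μ ≥ 63.55.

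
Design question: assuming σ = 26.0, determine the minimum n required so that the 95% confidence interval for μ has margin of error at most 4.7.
n ≥ 118

For margin E ≤ 4.7:
n ≥ (z* · σ / E)²
n ≥ (1.960 · 26.0 / 4.7)²
n ≥ 117.56

Minimum n = 118 (rounding up)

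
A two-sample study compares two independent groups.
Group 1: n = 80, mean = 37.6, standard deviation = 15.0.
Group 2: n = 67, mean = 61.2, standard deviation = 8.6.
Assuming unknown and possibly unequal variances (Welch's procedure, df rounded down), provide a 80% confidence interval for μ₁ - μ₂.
(-26.15, -21.05)

Difference: x̄₁ - x̄₂ = -23.60
SE = √(s₁²/n₁ + s₂²/n₂) = √(15.0²/80 + 8.6²/67) = 1.9790
df = 129.34 → 129 (Welch–Satterthwaite, rounded down)
t* = 1.288

CI: -23.60 ± 1.288 · 1.9790 = -23.60 ± 2.55 = (-26.15, -21.05)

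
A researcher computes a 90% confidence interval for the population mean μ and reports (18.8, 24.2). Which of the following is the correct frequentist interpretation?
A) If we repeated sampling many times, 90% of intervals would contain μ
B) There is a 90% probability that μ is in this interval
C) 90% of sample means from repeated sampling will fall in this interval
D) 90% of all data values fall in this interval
A

A) Correct — this is the frequentist long-run coverage interpretation.
B) Wrong — μ is fixed; the randomness lives in the interval, not in μ.
C) Wrong — coverage applies to intervals containing μ, not to future x̄ values.
D) Wrong — a CI is about the parameter μ, not individual data values.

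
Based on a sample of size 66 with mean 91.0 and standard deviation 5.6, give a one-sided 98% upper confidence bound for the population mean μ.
μ ≤ 92.44

Upper bound (one-sided):
t* = 2.096 (one-sided for 98%)
Upper bound = x̄ + t* · s/√n = 91.0 + 2.096 · 5.6/√66 = 92.44

We are 98% confident that μ ≤ 92.44.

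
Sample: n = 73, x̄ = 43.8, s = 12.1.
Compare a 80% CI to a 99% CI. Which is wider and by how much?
99% CI is wider by 3.83

df = 72
80% CI: t* = 1.293, (41.97, 45.63), width = 2 · t* · s/√n = 3.66
99% CI: t* = 2.646, (40.05, 47.55), width = 2 · t* · s/√n = 7.49

The 99% CI is wider by 7.49 - 3.66 = 3.83.
Higher confidence requires a wider interval.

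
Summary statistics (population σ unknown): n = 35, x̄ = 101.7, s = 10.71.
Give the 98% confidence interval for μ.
(97.28, 106.12)

t-interval (σ unknown):
df = n - 1 = 34
t* = 2.441 for 98% confidence

Margin of error = t* · s/√n = 2.441 · 10.71/√35 = 4.42

CI: (97.28, 106.12)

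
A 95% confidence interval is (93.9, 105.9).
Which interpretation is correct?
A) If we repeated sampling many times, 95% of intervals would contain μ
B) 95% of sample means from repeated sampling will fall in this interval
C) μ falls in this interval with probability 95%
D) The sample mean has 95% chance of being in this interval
A

A) Correct — this is the frequentist long-run coverage interpretation.
B) Wrong — coverage applies to intervals containing μ, not to future x̄ values.
C) Wrong — μ is fixed; the randomness lives in the interval, not in μ.
D) Wrong — x̄ is observed and sits in the interval by construction.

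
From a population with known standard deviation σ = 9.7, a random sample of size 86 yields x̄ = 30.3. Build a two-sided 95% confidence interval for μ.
(28.25, 32.35)

z-interval (σ known):
z* = 1.960 for 95% confidence

Margin of error = z* · σ/√n = 1.960 · 9.7/√86 = 2.05

CI: (30.3 - 2.05, 30.3 + 2.05) = (28.25, 32.35)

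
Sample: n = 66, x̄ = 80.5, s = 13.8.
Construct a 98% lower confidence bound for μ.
μ ≥ 76.94

Lower bound (one-sided):
t* = 2.096 (one-sided for 98%)
Lower bound = x̄ - t* · s/√n = 80.5 - 2.096 · 13.8/√66 = 76.94

We are 98% confident that μ ≥ 76.94.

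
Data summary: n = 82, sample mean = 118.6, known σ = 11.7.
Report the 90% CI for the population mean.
(116.47, 120.73)

z-interval (σ known):
z* = 1.645 for 90% confidence

Margin of error = z* · σ/√n = 1.645 · 11.7/√82 = 2.13

CI: (118.6 - 2.13, 118.6 + 2.13) = (116.47, 120.73)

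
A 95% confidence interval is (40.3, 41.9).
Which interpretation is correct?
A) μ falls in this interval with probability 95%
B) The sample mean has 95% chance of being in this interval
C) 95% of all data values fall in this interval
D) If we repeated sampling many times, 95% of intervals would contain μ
D

A) Wrong — μ is fixed; the randomness lives in the interval, not in μ.
B) Wrong — x̄ is observed and sits in the interval by construction.
C) Wrong — a CI is about the parameter μ, not individual data values.
D) Correct — this is the frequentist long-run coverage interpretation.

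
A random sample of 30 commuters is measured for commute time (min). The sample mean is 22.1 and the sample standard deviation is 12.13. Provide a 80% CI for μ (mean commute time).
(19.20, 25.00)

t-interval (σ unknown):
df = n - 1 = 29
t* = 1.311 for 80% confidence

Margin of error = t* · s/√n = 1.311 · 12.13/√30 = 2.90

CI: (19.20, 25.00)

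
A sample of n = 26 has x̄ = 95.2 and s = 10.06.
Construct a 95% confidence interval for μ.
(91.14, 99.26)

t-interval (σ unknown):
df = n - 1 = 25
t* = 2.060 for 95% confidence

Margin of error = t* · s/√n = 2.060 · 10.06/√26 = 4.06

CI: (91.14, 99.26)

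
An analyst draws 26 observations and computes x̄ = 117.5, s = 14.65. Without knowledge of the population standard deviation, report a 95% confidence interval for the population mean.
(111.58, 123.42)

t-interval (σ unknown):
df = n - 1 = 25
t* = 2.060 for 95% confidence

Margin of error = t* · s/√n = 2.060 · 14.65/√26 = 5.92

CI: (111.58, 123.42)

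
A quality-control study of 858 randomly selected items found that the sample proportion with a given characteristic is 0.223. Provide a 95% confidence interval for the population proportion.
(0.195, 0.251)

Proportion CI:
SE = √(p̂(1-p̂)/n) = √(0.223 · 0.777 / 858) = 0.01421

z* = 1.960
Margin = z* · SE = 1.960 · 0.01421 = 0.0279

CI: 0.223 ± 0.0279 = (0.195, 0.251)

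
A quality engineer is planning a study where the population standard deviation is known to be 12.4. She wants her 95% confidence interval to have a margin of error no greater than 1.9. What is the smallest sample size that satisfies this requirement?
n ≥ 164

For margin E ≤ 1.9:
n ≥ (z* · σ / E)²
n ≥ (1.960 · 12.4 / 1.9)²
n ≥ 163.62

Minimum n = 164 (rounding up)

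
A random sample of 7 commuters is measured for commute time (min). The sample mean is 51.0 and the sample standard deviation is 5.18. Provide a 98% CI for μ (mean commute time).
(44.85, 57.15)

t-interval (σ unknown):
df = n - 1 = 6
t* = 3.143 for 98% confidence

Margin of error = t* · s/√n = 3.143 · 5.18/√7 = 6.15

CI: (44.85, 57.15)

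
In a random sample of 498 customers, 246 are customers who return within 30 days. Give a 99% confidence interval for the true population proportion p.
(0.436, 0.552)

Proportion CI:
p̂ = 246/498 = 0.49398
SE = √(p̂(1-p̂)/n) = √(0.49398 · 0.50602 / 498) = 0.02240

z* = 2.576
Margin = z* · SE = 2.576 · 0.02240 = 0.0577

CI: 0.49398 ± 0.0577 = (0.436, 0.552)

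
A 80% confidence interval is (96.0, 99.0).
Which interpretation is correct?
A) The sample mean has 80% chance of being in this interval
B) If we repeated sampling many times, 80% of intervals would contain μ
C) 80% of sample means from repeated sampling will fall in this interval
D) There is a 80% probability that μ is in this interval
B

A) Wrong — x̄ is observed and sits in the interval by construction.
B) Correct — this is the frequentist long-run coverage interpretation.
C) Wrong — coverage applies to intervals containing μ, not to future x̄ values.
D) Wrong — μ is fixed; the randomness lives in the interval, not in μ.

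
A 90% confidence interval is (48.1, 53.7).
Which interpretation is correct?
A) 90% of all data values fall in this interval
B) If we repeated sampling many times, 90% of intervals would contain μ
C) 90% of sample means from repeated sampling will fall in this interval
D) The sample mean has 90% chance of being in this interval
B

A) Wrong — a CI is about the parameter μ, not individual data values.
B) Correct — this is the frequentist long-run coverage interpretation.
C) Wrong — coverage applies to intervals containing μ, not to future x̄ values.
D) Wrong — x̄ is observed and sits in the interval by construction.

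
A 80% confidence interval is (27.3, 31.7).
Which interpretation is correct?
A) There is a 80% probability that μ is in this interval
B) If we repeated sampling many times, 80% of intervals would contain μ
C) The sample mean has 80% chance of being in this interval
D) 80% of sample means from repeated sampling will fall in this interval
B

A) Wrong — μ is fixed; the randomness lives in the interval, not in μ.
B) Correct — this is the frequentist long-run coverage interpretation.
C) Wrong — x̄ is observed and sits in the interval by construction.
D) Wrong — coverage applies to intervals containing μ, not to future x̄ values.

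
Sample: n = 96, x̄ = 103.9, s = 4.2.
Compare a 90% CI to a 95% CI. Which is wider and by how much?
95% CI is wider by 0.28

df = 95
90% CI: t* = 1.661, (103.19, 104.61), width = 2 · t* · s/√n = 1.42
95% CI: t* = 1.985, (103.05, 104.75), width = 2 · t* · s/√n = 1.70

The 95% CI is wider by 1.70 - 1.42 = 0.28.
Higher confidence requires a wider interval.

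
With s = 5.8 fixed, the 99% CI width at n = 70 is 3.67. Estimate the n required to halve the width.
n ≈ 280

CI width ∝ 1/√n
To reduce width by factor 2, need √n to grow by 2 → need 2² = 4 times as many samples.

Current: n = 70, width = 3.67
New: n = 280, width ≈ 1.80

Width reduced by factor of 3.67/1.80 = 2.04.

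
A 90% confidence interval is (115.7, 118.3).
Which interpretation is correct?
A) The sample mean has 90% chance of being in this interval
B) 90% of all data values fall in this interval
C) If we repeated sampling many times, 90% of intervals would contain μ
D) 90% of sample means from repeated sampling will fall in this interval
C

A) Wrong — x̄ is observed and sits in the interval by construction.
B) Wrong — a CI is about the parameter μ, not individual data values.
C) Correct — this is the frequentist long-run coverage interpretation.
D) Wrong — coverage applies to intervals containing μ, not to future x̄ values.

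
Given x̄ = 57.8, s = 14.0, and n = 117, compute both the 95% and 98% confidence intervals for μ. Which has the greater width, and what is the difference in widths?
98% CI is wider by 0.98

df = 116
95% CI: t* = 1.981, (55.24, 60.36), width = 2 · t* · s/√n = 5.13
98% CI: t* = 2.359, (54.75, 60.85), width = 2 · t* · s/√n = 6.11

The 98% CI is wider by 6.11 - 5.13 = 0.98.
Higher confidence requires a wider interval.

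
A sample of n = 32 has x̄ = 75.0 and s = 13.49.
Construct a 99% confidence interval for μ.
(68.46, 81.54)

t-interval (σ unknown):
df = n - 1 = 31
t* = 2.744 for 99% confidence

Margin of error = t* · s/√n = 2.744 · 13.49/√32 = 6.54

CI: (68.46, 81.54)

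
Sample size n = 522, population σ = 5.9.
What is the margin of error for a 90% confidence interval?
Margin of error = 0.42

Margin of error = z* · σ/√n
= 1.645 · 5.9/√522
= 1.645 · 5.9/22.8473
= 0.42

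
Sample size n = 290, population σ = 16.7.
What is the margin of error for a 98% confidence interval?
Margin of error = 2.28

Margin of error = z* · σ/√n
= 2.326 · 16.7/√290
= 2.326 · 16.7/17.0294
= 2.28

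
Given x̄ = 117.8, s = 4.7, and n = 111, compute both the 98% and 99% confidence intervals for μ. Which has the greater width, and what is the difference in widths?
99% CI is wider by 0.23

df = 110
98% CI: t* = 2.361, (116.75, 118.85), width = 2 · t* · s/√n = 2.11
99% CI: t* = 2.621, (116.63, 118.97), width = 2 · t* · s/√n = 2.34

The 99% CI is wider by 2.34 - 2.11 = 0.23.
Higher confidence requires a wider interval.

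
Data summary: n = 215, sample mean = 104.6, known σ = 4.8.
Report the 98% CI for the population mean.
(103.84, 105.36)

z-interval (σ known):
z* = 2.326 for 98% confidence

Margin of error = z* · σ/√n = 2.326 · 4.8/√215 = 0.76

CI: (104.6 - 0.76, 104.6 + 0.76) = (103.84, 105.36)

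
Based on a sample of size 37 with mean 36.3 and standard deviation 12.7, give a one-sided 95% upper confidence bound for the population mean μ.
μ ≤ 39.82

Upper bound (one-sided):
t* = 1.688 (one-sided for 95%)
Upper bound = x̄ + t* · s/√n = 36.3 + 1.688 · 12.7/√37 = 39.82

We are 95% confident that μ ≤ 39.82.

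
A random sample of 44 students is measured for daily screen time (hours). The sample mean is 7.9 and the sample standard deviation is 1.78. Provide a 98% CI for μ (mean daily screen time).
(7.25, 8.55)

t-interval (σ unknown):
df = n - 1 = 43
t* = 2.416 for 98% confidence

Margin of error = t* · s/√n = 2.416 · 1.78/√44 = 0.65

CI: (7.25, 8.55)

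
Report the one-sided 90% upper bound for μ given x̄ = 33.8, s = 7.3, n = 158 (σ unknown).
μ ≤ 34.55

Upper bound (one-sided):
t* = 1.287 (one-sided for 90%)
Upper bound = x̄ + t* · s/√n = 33.8 + 1.287 · 7.3/√158 = 34.55

We are 90% confident that μ ≤ 34.55.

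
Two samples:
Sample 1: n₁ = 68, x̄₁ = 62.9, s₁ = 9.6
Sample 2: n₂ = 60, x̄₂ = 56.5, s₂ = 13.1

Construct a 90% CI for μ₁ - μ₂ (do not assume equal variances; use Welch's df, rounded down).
(2.99, 9.81)

Difference: x̄₁ - x̄₂ = 6.40
SE = √(s₁²/n₁ + s₂²/n₂) = √(9.6²/68 + 13.1²/60) = 2.0532
df = 107.00 → 107 (Welch–Satterthwaite, rounded down)
t* = 1.659

CI: 6.40 ± 1.659 · 2.0532 = 6.40 ± 3.41 = (2.99, 9.81)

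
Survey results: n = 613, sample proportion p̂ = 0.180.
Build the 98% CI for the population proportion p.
(0.144, 0.216)

Proportion CI:
SE = √(p̂(1-p̂)/n) = √(0.180 · 0.820 / 613) = 0.01552

z* = 2.326
Margin = z* · SE = 2.326 · 0.01552 = 0.0361

CI: 0.180 ± 0.0361 = (0.144, 0.216)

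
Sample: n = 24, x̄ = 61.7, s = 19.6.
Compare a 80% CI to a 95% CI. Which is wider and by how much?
95% CI is wider by 6.01

df = 23
80% CI: t* = 1.319, (56.42, 66.98), width = 2 · t* · s/√n = 10.55
95% CI: t* = 2.069, (53.42, 69.98), width = 2 · t* · s/√n = 16.56

The 95% CI is wider by 16.56 - 10.55 = 6.01.
Higher confidence requires a wider interval.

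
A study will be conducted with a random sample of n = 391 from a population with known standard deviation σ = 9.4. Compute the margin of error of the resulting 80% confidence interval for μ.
Margin of error = 0.61

Margin of error = z* · σ/√n
= 1.282 · 9.4/√391
= 1.282 · 9.4/19.7737
= 0.61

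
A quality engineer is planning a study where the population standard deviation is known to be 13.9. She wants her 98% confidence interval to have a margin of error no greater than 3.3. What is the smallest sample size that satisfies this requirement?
n ≥ 96

For margin E ≤ 3.3:
n ≥ (z* · σ / E)²
n ≥ (2.326 · 13.9 / 3.3)²
n ≥ 95.99

Minimum n = 96 (rounding up)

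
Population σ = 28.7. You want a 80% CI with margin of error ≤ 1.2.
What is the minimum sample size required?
n ≥ 941

For margin E ≤ 1.2:
n ≥ (z* · σ / E)²
n ≥ (1.282 · 28.7 / 1.2)²
n ≥ 940.11

Minimum n = 941 (rounding up)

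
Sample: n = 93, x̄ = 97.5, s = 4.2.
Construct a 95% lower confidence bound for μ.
μ ≥ 96.78

Lower bound (one-sided):
t* = 1.662 (one-sided for 95%)
Lower bound = x̄ - t* · s/√n = 97.5 - 1.662 · 4.2/√93 = 96.78

We are 95% confident that μ ≥ 96.78.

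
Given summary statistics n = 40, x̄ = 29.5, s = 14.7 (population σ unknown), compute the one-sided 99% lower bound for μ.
μ ≥ 23.86

Lower bound (one-sided):
t* = 2.426 (one-sided for 99%)
Lower bound = x̄ - t* · s/√n = 29.5 - 2.426 · 14.7/√40 = 23.86

We are 99% confident that μ ≥ 23.86.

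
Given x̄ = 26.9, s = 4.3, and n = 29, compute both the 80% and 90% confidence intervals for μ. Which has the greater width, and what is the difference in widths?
90% CI is wider by 0.62

df = 28
80% CI: t* = 1.313, (25.85, 27.95), width = 2 · t* · s/√n = 2.10
90% CI: t* = 1.701, (25.54, 28.26), width = 2 · t* · s/√n = 2.72

The 90% CI is wider by 2.72 - 2.10 = 0.62.
Higher confidence requires a wider interval.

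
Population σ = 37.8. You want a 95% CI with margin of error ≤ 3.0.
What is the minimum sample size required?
n ≥ 610

For margin E ≤ 3.0:
n ≥ (z* · σ / E)²
n ≥ (1.960 · 37.8 / 3.0)²
n ≥ 609.89

Minimum n = 610 (rounding up)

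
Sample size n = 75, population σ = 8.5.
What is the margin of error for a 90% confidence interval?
Margin of error = 1.61

Margin of error = z* · σ/√n
= 1.645 · 8.5/√75
= 1.645 · 8.5/8.6603
= 1.61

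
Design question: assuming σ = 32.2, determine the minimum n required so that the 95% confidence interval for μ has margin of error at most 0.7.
n ≥ 8129

For margin E ≤ 0.7:
n ≥ (z* · σ / E)²
n ≥ (1.960 · 32.2 / 0.7)²
n ≥ 8128.83

Minimum n = 8129 (rounding up)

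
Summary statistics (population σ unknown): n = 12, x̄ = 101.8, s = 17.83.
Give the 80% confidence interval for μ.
(94.78, 108.82)

t-interval (σ unknown):
df = n - 1 = 11
t* = 1.363 for 80% confidence

Margin of error = t* · s/√n = 1.363 · 17.83/√12 = 7.02

CI: (94.78, 108.82)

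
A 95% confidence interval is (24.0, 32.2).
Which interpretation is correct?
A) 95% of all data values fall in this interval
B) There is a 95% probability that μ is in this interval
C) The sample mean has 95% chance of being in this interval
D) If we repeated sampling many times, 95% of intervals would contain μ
D

A) Wrong — a CI is about the parameter μ, not individual data values.
B) Wrong — μ is fixed; the randomness lives in the interval, not in μ.
C) Wrong — x̄ is observed and sits in the interval by construction.
D) Correct — this is the frequentist long-run coverage interpretation.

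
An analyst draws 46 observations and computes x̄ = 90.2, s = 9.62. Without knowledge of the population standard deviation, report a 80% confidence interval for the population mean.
(88.35, 92.05)

t-interval (σ unknown):
df = n - 1 = 45
t* = 1.301 for 80% confidence

Margin of error = t* · s/√n = 1.301 · 9.62/√46 = 1.85

CI: (88.35, 92.05)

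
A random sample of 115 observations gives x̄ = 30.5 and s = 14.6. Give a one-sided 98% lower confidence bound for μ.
μ ≥ 27.67

Lower bound (one-sided):
t* = 2.078 (one-sided for 98%)
Lower bound = x̄ - t* · s/√n = 30.5 - 2.078 · 14.6/√115 = 27.67

We are 98% confident that μ ≥ 27.67.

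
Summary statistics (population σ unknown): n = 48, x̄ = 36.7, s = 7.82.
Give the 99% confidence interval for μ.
(33.67, 39.73)

t-interval (σ unknown):
df = n - 1 = 47
t* = 2.685 for 99% confidence

Margin of error = t* · s/√n = 2.685 · 7.82/√48 = 3.03

CI: (33.67, 39.73)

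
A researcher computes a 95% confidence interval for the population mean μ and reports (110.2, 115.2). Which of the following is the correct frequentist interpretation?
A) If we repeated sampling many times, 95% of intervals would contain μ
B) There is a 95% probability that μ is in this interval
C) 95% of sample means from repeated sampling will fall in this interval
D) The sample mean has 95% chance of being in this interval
A

A) Correct — this is the frequentist long-run coverage interpretation.
B) Wrong — μ is fixed; the randomness lives in the interval, not in μ.
C) Wrong — coverage applies to intervals containing μ, not to future x̄ values.
D) Wrong — x̄ is observed and sits in the interval by construction.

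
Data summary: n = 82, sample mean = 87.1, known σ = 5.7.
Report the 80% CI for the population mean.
(86.29, 87.91)

z-interval (σ known):
z* = 1.282 for 80% confidence

Margin of error = z* · σ/√n = 1.282 · 5.7/√82 = 0.81

CI: (87.1 - 0.81, 87.1 + 0.81) = (86.29, 87.91)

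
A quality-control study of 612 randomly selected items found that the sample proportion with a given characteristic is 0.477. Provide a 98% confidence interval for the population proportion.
(0.430, 0.524)

Proportion CI:
SE = √(p̂(1-p̂)/n) = √(0.477 · 0.523 / 612) = 0.02019

z* = 2.326
Margin = z* · SE = 2.326 · 0.02019 = 0.0470

CI: 0.477 ± 0.0470 = (0.430, 0.524)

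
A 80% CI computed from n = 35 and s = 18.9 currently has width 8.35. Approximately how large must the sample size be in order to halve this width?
n ≈ 140

CI width ∝ 1/√n
To reduce width by factor 2, need √n to grow by 2 → need 2² = 4 times as many samples.

Current: n = 35, width = 8.35
New: n = 140, width ≈ 4.11

Width reduced by factor of 8.35/4.11 = 2.03.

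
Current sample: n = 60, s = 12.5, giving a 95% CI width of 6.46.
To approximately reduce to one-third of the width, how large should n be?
n ≈ 540

CI width ∝ 1/√n
To reduce width by factor 3, need √n to grow by 3 → need 3² = 9 times as many samples.

Current: n = 60, width = 6.46
New: n = 540, width ≈ 2.11

Width reduced by factor of 6.46/2.11 = 3.06.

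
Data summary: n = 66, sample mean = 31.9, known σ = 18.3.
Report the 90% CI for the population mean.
(28.19, 35.61)

z-interval (σ known):
z* = 1.645 for 90% confidence

Margin of error = z* · σ/√n = 1.645 · 18.3/√66 = 3.71

CI: (31.9 - 3.71, 31.9 + 3.71) = (28.19, 35.61)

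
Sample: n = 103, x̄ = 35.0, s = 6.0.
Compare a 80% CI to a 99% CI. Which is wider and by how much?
99% CI is wider by 1.57

df = 102
80% CI: t* = 1.290, (34.24, 35.76), width = 2 · t* · s/√n = 1.53
99% CI: t* = 2.625, (33.45, 36.55), width = 2 · t* · s/√n = 3.10

The 99% CI is wider by 3.10 - 1.53 = 1.57.
Higher confidence requires a wider interval.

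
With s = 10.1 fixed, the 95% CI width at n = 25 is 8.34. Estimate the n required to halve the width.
n ≈ 100

CI width ∝ 1/√n
To reduce width by factor 2, need √n to grow by 2 → need 2² = 4 times as many samples.

Current: n = 25, width = 8.34
New: n = 100, width ≈ 4.01

Width reduced by factor of 8.34/4.01 = 2.08.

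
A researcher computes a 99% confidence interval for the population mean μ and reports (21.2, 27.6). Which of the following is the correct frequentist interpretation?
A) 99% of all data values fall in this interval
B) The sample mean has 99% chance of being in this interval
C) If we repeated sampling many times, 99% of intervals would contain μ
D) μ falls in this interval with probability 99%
C

A) Wrong — a CI is about the parameter μ, not individual data values.
B) Wrong — x̄ is observed and sits in the interval by construction.
C) Correct — this is the frequentist long-run coverage interpretation.
D) Wrong — μ is fixed; the randomness lives in the interval, not in μ.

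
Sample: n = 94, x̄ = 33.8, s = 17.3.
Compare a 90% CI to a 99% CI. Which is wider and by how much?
99% CI is wider by 3.46

df = 93
90% CI: t* = 1.661, (30.84, 36.76), width = 2 · t* · s/√n = 5.93
99% CI: t* = 2.630, (29.11, 38.49), width = 2 · t* · s/√n = 9.39

The 99% CI is wider by 9.39 - 5.93 = 3.46.
Higher confidence requires a wider interval.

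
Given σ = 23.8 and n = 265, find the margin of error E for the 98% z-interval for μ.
Margin of error = 3.40

Margin of error = z* · σ/√n
= 2.326 · 23.8/√265
= 2.326 · 23.8/16.2788
= 3.40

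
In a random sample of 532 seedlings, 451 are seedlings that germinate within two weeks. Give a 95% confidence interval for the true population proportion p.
(0.817, 0.878)

Proportion CI:
p̂ = 451/532 = 0.84774
SE = √(p̂(1-p̂)/n) = √(0.84774 · 0.15226 / 532) = 0.01558

z* = 1.960
Margin = z* · SE = 1.960 · 0.01558 = 0.0305

CI: 0.84774 ± 0.0305 = (0.817, 0.878)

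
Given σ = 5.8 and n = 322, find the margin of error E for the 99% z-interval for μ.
Margin of error = 0.83

Margin of error = z* · σ/√n
= 2.576 · 5.8/√322
= 2.576 · 5.8/17.9444
= 0.83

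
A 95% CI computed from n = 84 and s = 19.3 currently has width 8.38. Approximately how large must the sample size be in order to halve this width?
n ≈ 336

CI width ∝ 1/√n
To reduce width by factor 2, need √n to grow by 2 → need 2² = 4 times as many samples.

Current: n = 84, width = 8.38
New: n = 336, width ≈ 4.14

Width reduced by factor of 8.38/4.14 = 2.02.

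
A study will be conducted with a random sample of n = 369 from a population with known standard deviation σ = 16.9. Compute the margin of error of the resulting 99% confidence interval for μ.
Margin of error = 2.27

Margin of error = z* · σ/√n
= 2.576 · 16.9/√369
= 2.576 · 16.9/19.2094
= 2.27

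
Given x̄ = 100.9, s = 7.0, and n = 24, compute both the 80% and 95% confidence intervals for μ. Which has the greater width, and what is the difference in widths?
95% CI is wider by 2.14

df = 23
80% CI: t* = 1.319, (99.02, 102.78), width = 2 · t* · s/√n = 3.77
95% CI: t* = 2.069, (97.94, 103.86), width = 2 · t* · s/√n = 5.91

The 95% CI is wider by 5.91 - 3.77 = 2.14.
Higher confidence requires a wider interval.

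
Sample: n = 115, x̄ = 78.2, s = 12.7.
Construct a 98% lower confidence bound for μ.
μ ≥ 75.74

Lower bound (one-sided):
t* = 2.078 (one-sided for 98%)
Lower bound = x̄ - t* · s/√n = 78.2 - 2.078 · 12.7/√115 = 75.74

We are 98% confident that μ ≥ 75.74.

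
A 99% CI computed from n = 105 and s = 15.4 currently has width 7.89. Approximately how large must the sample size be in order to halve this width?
n ≈ 420

CI width ∝ 1/√n
To reduce width by factor 2, need √n to grow by 2 → need 2² = 4 times as many samples.

Current: n = 105, width = 7.89
New: n = 420, width ≈ 3.89

Width reduced by factor of 7.89/3.89 = 2.03.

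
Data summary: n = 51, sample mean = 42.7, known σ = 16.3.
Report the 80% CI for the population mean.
(39.77, 45.63)

z-interval (σ known):
z* = 1.282 for 80% confidence

Margin of error = z* · σ/√n = 1.282 · 16.3/√51 = 2.93

CI: (42.7 - 2.93, 42.7 + 2.93) = (39.77, 45.63)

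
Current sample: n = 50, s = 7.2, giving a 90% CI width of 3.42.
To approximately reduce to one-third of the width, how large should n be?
n ≈ 450

CI width ∝ 1/√n
To reduce width by factor 3, need √n to grow by 3 → need 3² = 9 times as many samples.

Current: n = 50, width = 3.42
New: n = 450, width ≈ 1.12

Width reduced by factor of 3.42/1.12 = 3.05.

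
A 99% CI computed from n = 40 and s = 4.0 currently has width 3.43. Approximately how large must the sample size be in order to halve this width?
n ≈ 160

CI width ∝ 1/√n
To reduce width by factor 2, need √n to grow by 2 → need 2² = 4 times as many samples.

Current: n = 40, width = 3.43
New: n = 160, width ≈ 1.65

Width reduced by factor of 3.43/1.65 = 2.08.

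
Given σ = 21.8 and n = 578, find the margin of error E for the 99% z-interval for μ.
Margin of error = 2.34

Margin of error = z* · σ/√n
= 2.576 · 21.8/√578
= 2.576 · 21.8/24.0416
= 2.34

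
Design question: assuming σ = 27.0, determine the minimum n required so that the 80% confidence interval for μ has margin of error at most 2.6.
n ≥ 178

For margin E ≤ 2.6:
n ≥ (z* · σ / E)²
n ≥ (1.282 · 27.0 / 2.6)²
n ≥ 177.24

Minimum n = 178 (rounding up)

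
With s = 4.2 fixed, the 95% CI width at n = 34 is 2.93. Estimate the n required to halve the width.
n ≈ 136

CI width ∝ 1/√n
To reduce width by factor 2, need √n to grow by 2 → need 2² = 4 times as many samples.

Current: n = 34, width = 2.93
New: n = 136, width ≈ 1.42

Width reduced by factor of 2.93/1.42 = 2.06.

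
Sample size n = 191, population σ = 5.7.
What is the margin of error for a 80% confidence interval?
Margin of error = 0.53

Margin of error = z* · σ/√n
= 1.282 · 5.7/√191
= 1.282 · 5.7/13.8203
= 0.53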